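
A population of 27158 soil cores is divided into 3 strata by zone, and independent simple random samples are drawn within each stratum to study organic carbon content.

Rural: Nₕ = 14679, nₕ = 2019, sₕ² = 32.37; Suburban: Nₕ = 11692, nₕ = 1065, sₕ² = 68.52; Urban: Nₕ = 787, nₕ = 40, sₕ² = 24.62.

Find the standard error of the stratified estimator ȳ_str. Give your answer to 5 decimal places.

0.12397

Var(ȳ_str) = Σₕ Wₕ²(1 − fₕ)sₕ²/nₕ with Wₕ = Nₕ/N, N = 27158.
Rural: Wₕ = 0.54050372; term = 0.54050372²·(1 − 0.13754343)·32.37/2019 = 0.0040396244.
Suburban: Wₕ = 0.43051771; term = 0.43051771²·(1 − 0.09108792)·68.52/1065 = 0.010838562.
Urban: Wₕ = 0.02897857; term = 0.02897857²·(1 − 0.05082592)·24.62/40 = 4.9060032 × 10^-4.
Sum = 0.015368787.
SE = √(0.015368787) = 0.12397.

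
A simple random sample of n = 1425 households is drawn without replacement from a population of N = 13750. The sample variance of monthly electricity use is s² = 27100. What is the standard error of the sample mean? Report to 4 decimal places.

4.1288

Under SRS without replacement, Var(ȳ) = (1 − f)·s²/n with f = n/N = 1425/13750 = 0.10363636.
Var(ȳ) = (1 − 0.10363636)·27100/1425 = 0.89636364·19.017544 = 17.046635.
SE(ȳ) = √(17.046635) = 4.1288.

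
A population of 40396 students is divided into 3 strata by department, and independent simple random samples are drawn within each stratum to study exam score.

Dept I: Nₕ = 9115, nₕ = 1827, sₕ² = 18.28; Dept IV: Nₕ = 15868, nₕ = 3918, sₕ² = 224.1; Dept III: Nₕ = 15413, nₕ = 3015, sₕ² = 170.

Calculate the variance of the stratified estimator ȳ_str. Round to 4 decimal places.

0.0137

Var(ȳ_str) = Σₕ Wₕ²(1 − fₕ)sₕ²/nₕ with Wₕ = Nₕ/N, N = 40396.
Dept I: Wₕ = 0.22564115; term = 0.22564115²·(1 − 0.20043884)·18.28/1827 = 4.0731083 × 10^-4.
Dept IV: Wₕ = 0.39281117; term = 0.39281117²·(1 − 0.24691202)·224.1/3918 = 0.0066464661.
Dept III: Wₕ = 0.38154768; term = 0.38154768²·(1 − 0.19561409)·170/3015 = 0.0066027323.
Sum = 0.013656509.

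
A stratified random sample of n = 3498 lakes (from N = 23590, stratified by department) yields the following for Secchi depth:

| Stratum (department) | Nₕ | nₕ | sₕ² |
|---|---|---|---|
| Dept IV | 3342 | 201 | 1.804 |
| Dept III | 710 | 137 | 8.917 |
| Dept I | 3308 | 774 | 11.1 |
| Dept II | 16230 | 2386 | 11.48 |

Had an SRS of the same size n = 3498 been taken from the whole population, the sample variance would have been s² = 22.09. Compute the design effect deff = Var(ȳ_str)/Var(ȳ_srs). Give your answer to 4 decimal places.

0.4417

Var(ȳ_str) = Σ Wₕ²(1−fₕ)sₕ²/nₕ with Wₕ = Nₕ/23590:
  Dept IV: (3342/23590)²·(1−201/3342)·1.804/201 = 1.6930079 × 10^-4
  Dept III: (710/23590)²·(1−137/710)·8.917/137 = 4.758338 × 10^-5
  Dept I: (3308/23590)²·(1−774/3308)·11.1/774 = 2.1602213 × 10^-4
  Dept II: (16230/23590)²·(1−2386/16230)·11.48/2386 = 0.001942655
  → Var(ȳ_str) = 0.0023755613.
Var(ȳ_srs) = (1 − 3498/23590)·22.09/3498 = 0.0053786234.
deff = 0.0023755613 / 0.0053786234 = 0.4417.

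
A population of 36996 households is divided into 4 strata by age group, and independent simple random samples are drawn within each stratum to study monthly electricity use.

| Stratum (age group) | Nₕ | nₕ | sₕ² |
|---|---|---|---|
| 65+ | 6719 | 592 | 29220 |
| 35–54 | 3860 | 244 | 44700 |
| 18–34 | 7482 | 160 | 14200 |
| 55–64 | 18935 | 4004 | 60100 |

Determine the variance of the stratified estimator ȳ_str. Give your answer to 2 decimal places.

10.01

Var(ȳ_str) = Σₕ Wₕ²(1 − fₕ)sₕ²/nₕ with Wₕ = Nₕ/N, N = 36996.
65+: Wₕ = 0.18161423; term = 0.18161423²·(1 − 0.08810835)·29220/592 = 1.4845728.
35–54: Wₕ = 0.10433560; term = 0.10433560²·(1 − 0.06321244)·44700/244 = 1.8682022.
18–34: Wₕ = 0.20223808; term = 0.20223808²·(1 − 0.02138466)·14200/160 = 3.5522723.
55–64: Wₕ = 0.51181209; term = 0.51181209²·(1 − 0.21146026)·60100/4004 = 3.1004524.
Sum = 10.0055.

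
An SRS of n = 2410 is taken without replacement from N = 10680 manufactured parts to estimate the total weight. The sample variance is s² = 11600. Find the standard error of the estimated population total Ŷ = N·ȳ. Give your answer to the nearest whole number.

20619

Var(Ŷ) = N²·Var(ȳ) = N²·(1 − n/N)·s²/n.
f = 2410/10680 = 0.22565543; Var(ȳ) = 0.77434457·11600/2410 = 3.7271357.
Var(Ŷ) = 10680² · 3.7271357 = 4.2512604 × 10^8.
SE(Ŷ) = √(4.2512604 × 10^8) = 20619.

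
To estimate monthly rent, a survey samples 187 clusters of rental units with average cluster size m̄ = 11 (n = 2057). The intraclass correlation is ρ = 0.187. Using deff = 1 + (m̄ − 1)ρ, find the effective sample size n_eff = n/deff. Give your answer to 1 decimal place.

716.7

deff = 1 + (11 − 1)·0.187 = 1 + 1.87 = 2.87.
n_eff = 2057 / 2.87 = 716.7.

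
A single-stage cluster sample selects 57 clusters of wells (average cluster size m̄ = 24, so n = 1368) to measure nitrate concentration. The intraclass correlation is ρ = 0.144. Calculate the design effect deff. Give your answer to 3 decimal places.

4.312

deff = 1 + (24 − 1)·0.144 = 1 + 3.312 = 4.312.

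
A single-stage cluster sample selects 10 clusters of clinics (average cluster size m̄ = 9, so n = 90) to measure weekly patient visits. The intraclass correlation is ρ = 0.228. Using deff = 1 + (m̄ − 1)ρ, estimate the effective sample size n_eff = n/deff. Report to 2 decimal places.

31.87

deff = 1 + (9 − 1)·0.228 = 1 + 1.824 = 2.824.
n_eff = 90 / 2.824 = 31.87.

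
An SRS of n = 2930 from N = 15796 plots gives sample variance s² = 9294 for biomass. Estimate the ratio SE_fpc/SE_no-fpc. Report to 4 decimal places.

0.9025

f = n/N = 2930/15796 = 0.18549000.
SE_no-fpc = √(s²/n) = 1.7810148; SE_fpc = √((1−f)s²/n) = 1.6073695.
Ratio = √(1−f) = 0.90250208.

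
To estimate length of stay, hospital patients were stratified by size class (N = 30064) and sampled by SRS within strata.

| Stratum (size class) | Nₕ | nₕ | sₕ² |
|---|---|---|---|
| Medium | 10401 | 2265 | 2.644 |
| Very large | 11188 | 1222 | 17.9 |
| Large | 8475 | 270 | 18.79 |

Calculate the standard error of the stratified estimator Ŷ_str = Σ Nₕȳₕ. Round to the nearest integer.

2563

Var(Ŷ_str) = Σₕ Nₕ²(1 − fₕ)sₕ²/nₕ.
Medium: 10401²·(1 − 2265/10401)·2.644/2265 = 98782.333.
Very large: 11188²·(1 − 1222/11188)·17.9/1222 = 1.6332594 × 10^6.
Large: 8475²·(1 − 270/8475)·18.79/270 = 4.8392862 × 10^6.
Sum = 6.5713279 × 10^6.
SE = √(6.5713279 × 10^6) = 2563.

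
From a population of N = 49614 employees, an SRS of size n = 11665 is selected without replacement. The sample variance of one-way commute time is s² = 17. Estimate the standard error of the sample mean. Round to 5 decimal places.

0.03339

Under SRS without replacement, Var(ȳ) = (1 − f)·s²/n with f = n/N = 11665/49614 = 0.23511509.
Var(ȳ) = (1 − 0.23511509)·17/11665 = 0.76488491·0.0014573511 = 0.0011147058.
SE(ȳ) = √(0.0011147058) = 0.03339.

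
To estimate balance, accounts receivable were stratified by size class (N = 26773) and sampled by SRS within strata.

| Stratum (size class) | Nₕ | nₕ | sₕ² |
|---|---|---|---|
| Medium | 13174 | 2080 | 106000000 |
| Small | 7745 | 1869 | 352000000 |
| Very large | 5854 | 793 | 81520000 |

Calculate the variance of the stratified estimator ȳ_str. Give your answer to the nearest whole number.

26597

Var(ȳ_str) = Σₕ Wₕ²(1 − fₕ)sₕ²/nₕ with Wₕ = Nₕ/N, N = 26773.
Medium: Wₕ = 0.49206290; term = 0.49206290²·(1 − 0.15788675)·106000000/2080 = 10390.927.
Small: Wₕ = 0.28928398; term = 0.28928398²·(1 − 0.24131698)·352000000/1869 = 11957.558.
Very large: Wₕ = 0.21865312; term = 0.21865312²·(1 − 0.13546293)·81520000/793 = 4248.9925.
Sum = 26597.478.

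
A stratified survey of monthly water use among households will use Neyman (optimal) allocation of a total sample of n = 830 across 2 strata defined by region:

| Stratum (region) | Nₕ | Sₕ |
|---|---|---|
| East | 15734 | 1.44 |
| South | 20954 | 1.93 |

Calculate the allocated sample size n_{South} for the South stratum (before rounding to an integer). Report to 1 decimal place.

Neyman allocation: nₕ = n·NₕSₕ / Σⱼ NⱼSⱼ.
Σ NⱼSⱼ = 15734·1.44 + 20954·1.93 = 63098.18.
n_{South} = 830·20954·1.93 / 63098.18 = 532.0.

532.0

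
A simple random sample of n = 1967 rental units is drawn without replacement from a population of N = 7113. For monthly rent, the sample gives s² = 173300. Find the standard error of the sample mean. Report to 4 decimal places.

Under SRS without replacement, Var(ȳ) = (1 − f)·s²/n with f = n/N = 1967/7113 = 0.27653592.
Var(ȳ) = (1 − 0.27653592)·173300/1967 = 0.72346408·88.103711 = 63.73987.
SE(ȳ) = √(63.73987) = 7.9837.

7.9837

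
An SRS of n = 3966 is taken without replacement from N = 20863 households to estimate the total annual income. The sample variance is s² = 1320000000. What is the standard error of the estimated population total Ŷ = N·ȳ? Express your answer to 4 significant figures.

1.083 × 10^7

Var(Ŷ) = N²·Var(ȳ) = N²·(1 − n/N)·s²/n.
f = 3966/20863 = 0.19009730; Var(ȳ) = 0.80990270·1320000000/3966 = 269559.14.
Var(Ŷ) = 20863² · 269559.14 = 1.173296 × 10^14.
SE(Ŷ) = √(1.173296 × 10^14) = 1.083 × 10^7.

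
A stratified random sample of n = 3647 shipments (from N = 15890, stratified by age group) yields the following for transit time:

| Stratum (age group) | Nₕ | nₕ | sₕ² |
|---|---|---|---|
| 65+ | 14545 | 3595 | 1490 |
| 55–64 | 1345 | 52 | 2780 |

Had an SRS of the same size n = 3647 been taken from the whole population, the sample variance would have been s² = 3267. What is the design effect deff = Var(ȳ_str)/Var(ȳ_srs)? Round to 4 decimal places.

Var(ȳ_str) = Σ Wₕ²(1−fₕ)sₕ²/nₕ with Wₕ = Nₕ/15890:
  65+: (14545/15890)²·(1−3595/14545)·1490/3595 = 0.26143722
  55–64: (1345/15890)²·(1−52/1345)·2780/52 = 0.36822601
  → Var(ȳ_str) = 0.62966323.
Var(ȳ_srs) = (1 − 3647/15890)·3267/3647 = 0.69020376.
deff = 0.62966323 / 0.69020376 = 0.9123.

0.9123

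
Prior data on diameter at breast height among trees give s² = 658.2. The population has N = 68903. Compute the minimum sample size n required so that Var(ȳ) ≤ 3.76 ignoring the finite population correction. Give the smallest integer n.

Without fpc, n₀ = s²/D = 658.2/3.76 = 175.0532.
Rounding up, n = 176.

176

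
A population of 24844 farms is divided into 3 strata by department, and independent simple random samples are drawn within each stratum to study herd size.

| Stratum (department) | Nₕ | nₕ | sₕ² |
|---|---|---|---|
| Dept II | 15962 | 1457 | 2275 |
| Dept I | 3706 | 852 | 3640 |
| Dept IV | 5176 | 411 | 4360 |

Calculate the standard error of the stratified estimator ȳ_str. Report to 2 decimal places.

1.04

Var(ȳ_str) = Σₕ Wₕ²(1 − fₕ)sₕ²/nₕ with Wₕ = Nₕ/N, N = 24844.
Dept II: Wₕ = 0.64248913; term = 0.64248913²·(1 − 0.09127929)·2275/1457 = 0.58571163.
Dept I: Wₕ = 0.14917083; term = 0.14917083²·(1 − 0.22989746)·3640/852 = 0.073211302.
Dept IV: Wₕ = 0.20834004; term = 0.20834004²·(1 − 0.07940495)·4360/411 = 0.42389549.
Sum = 1.0828184.
SE = √(1.0828184) = 1.04.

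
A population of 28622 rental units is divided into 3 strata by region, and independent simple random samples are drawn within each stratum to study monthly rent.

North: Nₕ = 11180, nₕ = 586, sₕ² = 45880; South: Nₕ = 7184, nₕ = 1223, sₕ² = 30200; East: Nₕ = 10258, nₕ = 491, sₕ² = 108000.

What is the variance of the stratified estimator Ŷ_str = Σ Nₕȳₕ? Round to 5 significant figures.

3.2368 × 10^10

Var(Ŷ_str) = Σₕ Nₕ²(1 − fₕ)sₕ²/nₕ.
North: 11180²·(1 − 586/11180)·45880/586 = 9.273156 × 10^9.
South: 7184²·(1 − 1223/7184)·30200/1223 = 1.0574648 × 10^9.
East: 10258²·(1 − 491/10258)·108000/491 = 2.2037694 × 10^10.
Sum = 3.2368315 × 10^10.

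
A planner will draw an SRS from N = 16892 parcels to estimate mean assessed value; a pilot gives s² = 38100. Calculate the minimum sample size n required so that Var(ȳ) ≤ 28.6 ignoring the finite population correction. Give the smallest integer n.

Without fpc, n₀ = s²/D = 38100/28.6 = 1332.1678.
Rounding up, n = 1333.

1333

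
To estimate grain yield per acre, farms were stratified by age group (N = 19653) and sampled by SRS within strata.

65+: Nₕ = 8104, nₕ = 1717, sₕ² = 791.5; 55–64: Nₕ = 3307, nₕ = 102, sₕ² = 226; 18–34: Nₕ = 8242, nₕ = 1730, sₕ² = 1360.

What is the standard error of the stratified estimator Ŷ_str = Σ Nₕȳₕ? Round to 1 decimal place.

Var(Ŷ_str) = Σₕ Nₕ²(1 − fₕ)sₕ²/nₕ.
65+: 8104²·(1 − 1717/8104)·791.5/1717 = 2.3860359 × 10^7.
55–64: 3307²·(1 − 102/3307)·226/102 = 2.3483915 × 10^7.
18–34: 8242²·(1 − 1730/8242)·1360/1730 = 4.2192942 × 10^7.
Sum = 8.9537216 × 10^7.
SE = √(8.9537216 × 10^7) = 9462.4.

9462.4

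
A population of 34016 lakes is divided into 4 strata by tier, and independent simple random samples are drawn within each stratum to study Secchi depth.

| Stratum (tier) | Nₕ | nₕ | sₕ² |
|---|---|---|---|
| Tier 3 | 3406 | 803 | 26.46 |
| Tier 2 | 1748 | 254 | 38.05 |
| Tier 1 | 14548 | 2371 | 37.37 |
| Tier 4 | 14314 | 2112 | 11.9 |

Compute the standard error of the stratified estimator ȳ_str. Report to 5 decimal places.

0.06208

Var(ȳ_str) = Σₕ Wₕ²(1 − fₕ)sₕ²/nₕ with Wₕ = Nₕ/N, N = 34016.
Tier 3: Wₕ = 0.10012935; term = 0.10012935²·(1 − 0.23576042)·26.46/803 = 2.5247979 × 10^-4.
Tier 2: Wₕ = 0.05138758; term = 0.05138758²·(1 − 0.14530892)·38.05/254 = 3.3810102 × 10^-4.
Tier 1: Wₕ = 0.42768109; term = 0.42768109²·(1 − 0.16297773)·37.37/2371 = 0.002413063.
Tier 4: Wₕ = 0.42080198; term = 0.42080198²·(1 − 0.14754786)·11.9/2112 = 8.5050838 × 10^-4.
Sum = 0.0038541522.
SE = √(0.0038541522) = 0.06208.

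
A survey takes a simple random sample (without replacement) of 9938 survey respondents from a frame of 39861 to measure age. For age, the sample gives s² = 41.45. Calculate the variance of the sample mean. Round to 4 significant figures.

Under SRS without replacement, Var(ȳ) = (1 − f)·s²/n with f = n/N = 9938/39861 = 0.24931637.
Var(ȳ) = (1 − 0.24931637)·41.45/9938 = 0.75068363·0.0041708593 = 0.0031309958.

0.003131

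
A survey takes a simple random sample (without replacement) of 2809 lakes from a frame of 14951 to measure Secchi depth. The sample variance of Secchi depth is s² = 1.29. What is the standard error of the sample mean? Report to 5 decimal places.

0.01931

Under SRS without replacement, Var(ȳ) = (1 − f)·s²/n with f = n/N = 2809/14951 = 0.18788041.
Var(ȳ) = (1 − 0.18788041)·1.29/2809 = 0.81211959·4.5923816 × 10^-4 = 3.7295631 × 10^-4.
SE(ȳ) = √(3.7295631 × 10^-4) = 0.01931.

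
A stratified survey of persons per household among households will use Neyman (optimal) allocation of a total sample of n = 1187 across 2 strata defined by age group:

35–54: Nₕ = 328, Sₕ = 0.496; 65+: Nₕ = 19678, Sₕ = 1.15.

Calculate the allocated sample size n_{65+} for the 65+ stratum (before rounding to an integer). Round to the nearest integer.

Neyman allocation: nₕ = n·NₕSₕ / Σⱼ NⱼSⱼ.
Σ NⱼSⱼ = 328·0.496 + 19678·1.15 = 22792.388.
n_{65+} = 1187·19678·1.15 / 22792.388 = 1179.

1179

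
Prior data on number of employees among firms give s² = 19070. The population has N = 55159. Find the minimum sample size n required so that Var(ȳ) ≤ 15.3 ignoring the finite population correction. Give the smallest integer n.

1247

Without fpc, n₀ = s²/D = 19070/15.3 = 1246.4052.
Rounding up, n = 1247.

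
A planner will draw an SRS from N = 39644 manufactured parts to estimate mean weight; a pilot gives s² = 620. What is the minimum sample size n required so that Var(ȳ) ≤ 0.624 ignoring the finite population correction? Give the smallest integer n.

994

Without fpc, n₀ = s²/D = 620/0.624 = 993.5897.
Rounding up, n = 994.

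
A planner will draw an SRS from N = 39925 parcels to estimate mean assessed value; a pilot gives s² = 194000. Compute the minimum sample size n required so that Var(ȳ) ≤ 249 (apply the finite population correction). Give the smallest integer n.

765

Without fpc, n₀ = s²/D = 194000/249 = 779.1165.
With fpc, (1 − n/N)·s²/n ≤ D requires n ≥ n₀/(1 + n₀/N) = 779.1165/(1 + 779.1165/39925) = 764.2035.
Rounding up, n = 765.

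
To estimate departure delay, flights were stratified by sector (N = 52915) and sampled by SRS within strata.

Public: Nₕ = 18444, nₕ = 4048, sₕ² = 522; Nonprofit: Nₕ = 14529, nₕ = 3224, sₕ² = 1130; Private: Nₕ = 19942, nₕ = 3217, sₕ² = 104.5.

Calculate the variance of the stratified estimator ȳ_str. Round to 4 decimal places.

Var(ȳ_str) = Σₕ Wₕ²(1 − fₕ)sₕ²/nₕ with Wₕ = Nₕ/N, N = 52915.
Public: Wₕ = 0.34855901; term = 0.34855901²·(1 − 0.21947517)·522/4048 = 0.012228392.
Nonprofit: Wₕ = 0.27457243; term = 0.27457243²·(1 − 0.22190103)·1130/3224 = 0.020560426.
Private: Wₕ = 0.37686856; term = 0.37686856²·(1 − 0.16131782)·104.5/3217 = 0.0038693897.
Sum = 0.036658208.

0.0367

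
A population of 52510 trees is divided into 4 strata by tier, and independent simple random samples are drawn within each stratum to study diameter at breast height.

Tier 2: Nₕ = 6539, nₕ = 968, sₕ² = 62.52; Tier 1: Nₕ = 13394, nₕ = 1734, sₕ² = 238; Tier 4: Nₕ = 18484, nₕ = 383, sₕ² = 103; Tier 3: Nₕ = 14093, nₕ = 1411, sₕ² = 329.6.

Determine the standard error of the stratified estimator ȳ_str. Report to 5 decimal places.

0.23749

Var(ȳ_str) = Σₕ Wₕ²(1 − fₕ)sₕ²/nₕ with Wₕ = Nₕ/N, N = 52510.
Tier 2: Wₕ = 0.12452866; term = 0.12452866²·(1 − 0.14803487)·62.52/968 = 8.5330457 × 10^-4.
Tier 1: Wₕ = 0.25507522; term = 0.25507522²·(1 − 0.12946095)·238/1734 = 0.0077741456.
Tier 4: Wₕ = 0.35200914; term = 0.35200914²·(1 − 0.02072062)·103/383 = 0.032632695.
Tier 3: Wₕ = 0.26838697; term = 0.26838697²·(1 − 0.10012063)·329.6/1411 = 0.015141446.
Sum = 0.056401591.
SE = √(0.056401591) = 0.23749.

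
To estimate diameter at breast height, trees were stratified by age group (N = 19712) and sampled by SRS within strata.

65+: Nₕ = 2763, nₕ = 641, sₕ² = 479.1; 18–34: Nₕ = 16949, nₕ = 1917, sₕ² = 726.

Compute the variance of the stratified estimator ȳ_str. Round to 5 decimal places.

Var(ȳ_str) = Σₕ Wₕ²(1 − fₕ)sₕ²/nₕ with Wₕ = Nₕ/N, N = 19712.
65+: Wₕ = 0.14016843; term = 0.14016843²·(1 − 0.23199421)·479.1/641 = 0.011278024.
18–34: Wₕ = 0.85983157; term = 0.85983157²·(1 − 0.11310402)·726/1917 = 0.2483213.
Sum = 0.25959932.

0.25960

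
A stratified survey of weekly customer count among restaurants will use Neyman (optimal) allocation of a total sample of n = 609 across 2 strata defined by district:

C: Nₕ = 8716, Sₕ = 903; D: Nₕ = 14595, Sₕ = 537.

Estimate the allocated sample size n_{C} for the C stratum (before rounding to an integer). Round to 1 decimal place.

Neyman allocation: nₕ = n·NₕSₕ / Σⱼ NⱼSⱼ.
Σ NⱼSⱼ = 8716·903 + 14595·537 = 1.5708063 × 10^7.
n_{C} = 609·8716·903 / (1.5708063 × 10^7) = 305.1.

305.1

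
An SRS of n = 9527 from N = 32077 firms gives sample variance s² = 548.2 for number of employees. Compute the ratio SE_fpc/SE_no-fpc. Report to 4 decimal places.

0.8384

f = n/N = 9527/32077 = 0.29700408.
SE_no-fpc = √(s²/n) = 0.23987856; SE_fpc = √((1−f)s²/n) = 0.20112582.
Ratio = √(1−f) = 0.83844852.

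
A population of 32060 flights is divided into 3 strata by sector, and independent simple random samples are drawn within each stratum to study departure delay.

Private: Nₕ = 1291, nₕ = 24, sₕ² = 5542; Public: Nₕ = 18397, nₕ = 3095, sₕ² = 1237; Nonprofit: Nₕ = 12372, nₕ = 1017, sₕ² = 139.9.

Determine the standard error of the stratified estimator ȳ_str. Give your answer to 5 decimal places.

0.70409

Var(ȳ_str) = Σₕ Wₕ²(1 − fₕ)sₕ²/nₕ with Wₕ = Nₕ/N, N = 32060.
Private: Wₕ = 0.04026825; term = 0.04026825²·(1 − 0.01859024)·5542/24 = 0.36747779.
Public: Wₕ = 0.57383032; term = 0.57383032²·(1 − 0.16823395)·1237/3095 = 0.10946549.
Nonprofit: Wₕ = 0.38590143; term = 0.38590143²·(1 − 0.08220175)·139.9/1017 = 0.018801685.
Sum = 0.49574497.
SE = √(0.49574497) = 0.70409.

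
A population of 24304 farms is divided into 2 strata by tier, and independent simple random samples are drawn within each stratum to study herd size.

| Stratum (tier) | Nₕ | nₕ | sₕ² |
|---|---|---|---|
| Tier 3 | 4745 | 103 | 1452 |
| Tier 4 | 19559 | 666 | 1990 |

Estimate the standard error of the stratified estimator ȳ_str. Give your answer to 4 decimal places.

1.5476

Var(ȳ_str) = Σₕ Wₕ²(1 − fₕ)sₕ²/nₕ with Wₕ = Nₕ/N, N = 24304.
Tier 3: Wₕ = 0.19523535; term = 0.19523535²·(1 − 0.02170706)·1452/103 = 0.52567247.
Tier 4: Wₕ = 0.80476465; term = 0.80476465²·(1 − 0.03405082)·1990/666 = 1.8692651.
Sum = 2.3949376.
SE = √(2.3949376) = 1.5476.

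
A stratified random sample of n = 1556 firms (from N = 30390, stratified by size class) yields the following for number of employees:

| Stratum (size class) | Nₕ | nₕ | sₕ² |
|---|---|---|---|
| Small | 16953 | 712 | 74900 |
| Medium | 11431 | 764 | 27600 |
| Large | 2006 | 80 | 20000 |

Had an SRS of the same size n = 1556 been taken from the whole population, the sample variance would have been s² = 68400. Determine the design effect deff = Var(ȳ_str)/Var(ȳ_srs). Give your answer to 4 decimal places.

Var(ȳ_str) = Σ Wₕ²(1−fₕ)sₕ²/nₕ with Wₕ = Nₕ/30390:
  Small: (16953/30390)²·(1−712/16953)·74900/712 = 31.361711
  Medium: (11431/30390)²·(1−764/11431)·27600/764 = 4.7695877
  Large: (2006/30390)²·(1−80/2006)·20000/80 = 1.0458414
  → Var(ȳ_str) = 37.17714.
Var(ȳ_srs) = (1 − 1556/30390)·68400/1556 = 41.708129.
deff = 37.17714 / 41.708129 = 0.8914.

0.8914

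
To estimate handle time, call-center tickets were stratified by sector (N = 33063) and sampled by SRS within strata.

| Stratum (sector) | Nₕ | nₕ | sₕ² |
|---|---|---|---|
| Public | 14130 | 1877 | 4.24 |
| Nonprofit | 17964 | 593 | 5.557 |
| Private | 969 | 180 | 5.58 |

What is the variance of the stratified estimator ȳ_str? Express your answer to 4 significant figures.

Var(ȳ_str) = Σₕ Wₕ²(1 − fₕ)sₕ²/nₕ with Wₕ = Nₕ/N, N = 33063.
Public: Wₕ = 0.42736594; term = 0.42736594²·(1 − 0.13283793)·4.24/1877 = 3.5776814 × 10^-4.
Nonprofit: Wₕ = 0.54332638; term = 0.54332638²·(1 − 0.03301047)·5.557/593 = 0.0026750325.
Private: Wₕ = 0.02930769; term = 0.02930769²·(1 − 0.18575851)·5.58/180 = 2.1680933 × 10^-5.
Sum = 0.0030544816.

0.003054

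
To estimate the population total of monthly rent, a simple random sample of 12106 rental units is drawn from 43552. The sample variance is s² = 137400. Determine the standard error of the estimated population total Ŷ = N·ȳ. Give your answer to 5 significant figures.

Var(Ŷ) = N²·Var(ȳ) = N²·(1 − n/N)·s²/n.
f = 12106/43552 = 0.27796657; Var(ȳ) = 0.72203343·137400/12106 = 8.1948946.
Var(Ŷ) = 43552² · 8.1948946 = 1.5543885 × 10^10.
SE(Ŷ) = √(1.5543885 × 10^10) = 124680.

124680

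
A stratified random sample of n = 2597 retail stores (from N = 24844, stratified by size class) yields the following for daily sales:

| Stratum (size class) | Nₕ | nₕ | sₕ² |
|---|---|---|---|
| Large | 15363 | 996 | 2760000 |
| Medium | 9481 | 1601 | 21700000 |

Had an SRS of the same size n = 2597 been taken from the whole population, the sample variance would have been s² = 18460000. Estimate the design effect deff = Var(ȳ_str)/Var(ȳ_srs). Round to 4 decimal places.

0.4134

Var(ȳ_str) = Σ Wₕ²(1−fₕ)sₕ²/nₕ with Wₕ = Nₕ/24844:
  Large: (15363/24844)²·(1−996/15363)·2760000/996 = 990.94334
  Medium: (9481/24844)²·(1−1601/9481)·21700000/1601 = 1640.6114
  → Var(ȳ_str) = 2631.5547.
Var(ȳ_srs) = (1 − 2597/24844)·18460000/2597 = 6365.1652.
deff = 2631.5547 / 6365.1652 = 0.4134.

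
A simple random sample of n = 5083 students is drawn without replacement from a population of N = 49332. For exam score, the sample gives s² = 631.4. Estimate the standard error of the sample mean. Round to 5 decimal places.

Under SRS without replacement, Var(ȳ) = (1 − f)·s²/n with f = n/N = 5083/49332 = 0.10303657.
Var(ȳ) = (1 − 0.10303657)·631.4/5083 = 0.89696343·0.12421798 = 0.11141899.
SE(ȳ) = √(0.11141899) = 0.33379.

0.33379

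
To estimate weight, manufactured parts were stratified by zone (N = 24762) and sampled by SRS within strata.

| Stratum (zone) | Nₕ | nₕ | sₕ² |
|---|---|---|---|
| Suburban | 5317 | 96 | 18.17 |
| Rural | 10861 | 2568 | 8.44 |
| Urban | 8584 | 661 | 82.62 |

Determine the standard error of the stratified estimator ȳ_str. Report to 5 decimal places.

0.15138

Var(ȳ_str) = Σₕ Wₕ²(1 − fₕ)sₕ²/nₕ with Wₕ = Nₕ/N, N = 24762.
Suburban: Wₕ = 0.21472417; term = 0.21472417²·(1 − 0.01805529)·18.17/96 = 0.0085690487.
Rural: Wₕ = 0.43861562; term = 0.43861562²·(1 − 0.23644232)·8.44/2568 = 4.8278911 × 10^-4.
Urban: Wₕ = 0.34666021; term = 0.34666021²·(1 − 0.07700373)·82.62/661 = 0.013864099.
Sum = 0.022915937.
SE = √(0.022915937) = 0.15138.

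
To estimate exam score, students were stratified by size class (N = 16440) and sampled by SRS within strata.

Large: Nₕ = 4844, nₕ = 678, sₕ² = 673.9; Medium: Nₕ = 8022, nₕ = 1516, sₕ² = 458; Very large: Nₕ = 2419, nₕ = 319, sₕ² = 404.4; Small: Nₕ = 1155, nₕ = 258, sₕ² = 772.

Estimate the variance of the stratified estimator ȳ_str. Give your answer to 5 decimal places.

Var(ȳ_str) = Σₕ Wₕ²(1 − fₕ)sₕ²/nₕ with Wₕ = Nₕ/N, N = 16440.
Large: Wₕ = 0.29464720; term = 0.29464720²·(1 − 0.13996697)·673.9/678 = 0.074213948.
Medium: Wₕ = 0.48795620; term = 0.48795620²·(1 − 0.18898030)·458/1516 = 0.058339052.
Very large: Wₕ = 0.14714112; term = 0.14714112²·(1 − 0.13187267)·404.4/319 = 0.023827145.
Small: Wₕ = 0.07025547; term = 0.07025547²·(1 − 0.22337662)·772/258 = 0.011470131.
Sum = 0.16785028.

0.16785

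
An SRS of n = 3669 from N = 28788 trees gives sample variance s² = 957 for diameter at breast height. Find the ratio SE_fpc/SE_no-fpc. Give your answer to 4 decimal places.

f = n/N = 3669/28788 = 0.12744894.
SE_no-fpc = √(s²/n) = 0.51071912; SE_fpc = √((1−f)s²/n) = 0.47706498.
Ratio = √(1−f) = 0.93410442.

0.9341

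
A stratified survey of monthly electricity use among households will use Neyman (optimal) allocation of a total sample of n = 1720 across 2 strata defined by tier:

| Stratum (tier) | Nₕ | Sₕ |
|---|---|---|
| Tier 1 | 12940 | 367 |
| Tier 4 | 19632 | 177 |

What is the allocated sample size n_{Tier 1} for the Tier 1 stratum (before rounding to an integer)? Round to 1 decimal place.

993.2

Neyman allocation: nₕ = n·NₕSₕ / Σⱼ NⱼSⱼ.
Σ NⱼSⱼ = 12940·367 + 19632·177 = 8.223844 × 10^6.
n_{Tier 1} = 1720·12940·367 / (8.223844 × 10^6) = 993.2.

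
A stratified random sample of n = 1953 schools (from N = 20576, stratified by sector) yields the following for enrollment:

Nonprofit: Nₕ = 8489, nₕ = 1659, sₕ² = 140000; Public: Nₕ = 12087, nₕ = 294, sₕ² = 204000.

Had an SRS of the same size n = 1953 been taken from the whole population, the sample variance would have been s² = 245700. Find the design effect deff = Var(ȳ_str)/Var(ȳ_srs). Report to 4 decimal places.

Var(ȳ_str) = Σ Wₕ²(1−fₕ)sₕ²/nₕ with Wₕ = Nₕ/20576:
  Nonprofit: (8489/20576)²·(1−1659/8489)·140000/1659 = 11.556784
  Public: (12087/20576)²·(1−294/12087)·204000/294 = 233.61663
  → Var(ȳ_str) = 245.17341.
Var(ȳ_srs) = (1 − 1953/20576)·245700/1953 = 113.86536.
deff = 245.17341 / 113.86536 = 2.1532.

2.1532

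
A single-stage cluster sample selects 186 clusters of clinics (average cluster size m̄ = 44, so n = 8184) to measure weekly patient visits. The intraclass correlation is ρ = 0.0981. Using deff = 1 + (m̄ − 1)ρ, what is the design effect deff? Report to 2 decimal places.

5.22

deff = 1 + (44 − 1)·0.0981 = 1 + 4.2183 = 5.2183.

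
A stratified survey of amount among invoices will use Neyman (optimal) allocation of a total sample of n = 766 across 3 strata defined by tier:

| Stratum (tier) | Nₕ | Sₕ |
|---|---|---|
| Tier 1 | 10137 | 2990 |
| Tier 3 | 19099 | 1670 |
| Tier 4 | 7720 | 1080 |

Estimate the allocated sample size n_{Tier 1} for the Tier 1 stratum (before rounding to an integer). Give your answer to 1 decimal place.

Neyman allocation: nₕ = n·NₕSₕ / Σⱼ NⱼSⱼ.
Σ NⱼSⱼ = 10137·2990 + 19099·1670 + 7720·1080 = 7.054256 × 10^7.
n_{Tier 1} = 766·10137·2990 / (7.054256 × 10^7) = 329.1.

329.1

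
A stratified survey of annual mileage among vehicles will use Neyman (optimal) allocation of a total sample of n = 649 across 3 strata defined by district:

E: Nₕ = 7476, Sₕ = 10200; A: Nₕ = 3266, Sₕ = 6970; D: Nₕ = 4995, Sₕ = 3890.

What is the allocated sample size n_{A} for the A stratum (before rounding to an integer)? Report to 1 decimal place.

124.7

Neyman allocation: nₕ = n·NₕSₕ / Σⱼ NⱼSⱼ.
Σ NⱼSⱼ = 7476·10200 + 3266·6970 + 4995·3890 = 1.1844977 × 10^8.
n_{A} = 649·3266·6970 / (1.1844977 × 10^8) = 124.7.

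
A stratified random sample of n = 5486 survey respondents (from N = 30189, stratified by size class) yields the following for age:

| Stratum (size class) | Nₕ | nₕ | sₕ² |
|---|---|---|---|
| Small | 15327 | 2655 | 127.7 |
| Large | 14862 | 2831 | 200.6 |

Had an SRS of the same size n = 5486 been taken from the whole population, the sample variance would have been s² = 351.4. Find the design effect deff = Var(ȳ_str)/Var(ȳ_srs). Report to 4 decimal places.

Var(ȳ_str) = Σ Wₕ²(1−fₕ)sₕ²/nₕ with Wₕ = Nₕ/30189:
  Small: (15327/30189)²·(1−2655/15327)·127.7/2655 = 0.010250174
  Large: (14862/30189)²·(1−2831/14862)·200.6/2831 = 0.01390185
  → Var(ȳ_str) = 0.024152024.
Var(ȳ_srs) = (1 − 5486/30189)·351.4/5486 = 0.052413954.
deff = 0.024152024 / 0.052413954 = 0.4608.

0.4608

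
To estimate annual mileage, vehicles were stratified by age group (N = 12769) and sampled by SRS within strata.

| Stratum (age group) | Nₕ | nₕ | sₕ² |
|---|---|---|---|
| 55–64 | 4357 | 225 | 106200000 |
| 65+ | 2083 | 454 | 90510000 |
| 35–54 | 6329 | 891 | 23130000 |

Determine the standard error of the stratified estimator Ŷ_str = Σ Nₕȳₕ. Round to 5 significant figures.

Var(Ŷ_str) = Σₕ Nₕ²(1 − fₕ)sₕ²/nₕ.
55–64: 4357²·(1 − 225/4357)·106200000/225 = 8.4974745 × 10^12.
65+: 2083²·(1 − 454/2083)·90510000/454 = 6.7647393 × 10^11.
35–54: 6329²·(1 − 891/6329)·23130000/891 = 8.9345406 × 10^11.
Sum = 1.0067402 × 10^13.
SE = √(1.0067402 × 10^13) = 3.1729 × 10^6.

3.1729 × 10^6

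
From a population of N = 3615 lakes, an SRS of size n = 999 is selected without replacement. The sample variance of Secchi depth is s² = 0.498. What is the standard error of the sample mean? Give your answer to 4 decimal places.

0.0190

Under SRS without replacement, Var(ȳ) = (1 − f)·s²/n with f = n/N = 999/3615 = 0.27634855.
Var(ȳ) = (1 − 0.27634855)·0.498/999 = 0.72365145·4.984985 × 10^-4 = 3.6073916 × 10^-4.
SE(ȳ) = √(3.6073916 × 10^-4) = 0.0190.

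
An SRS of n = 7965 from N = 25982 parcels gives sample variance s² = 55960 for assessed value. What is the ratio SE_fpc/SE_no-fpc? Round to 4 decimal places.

f = n/N = 7965/25982 = 0.30655839.
SE_no-fpc = √(s²/n) = 2.6506108; SE_fpc = √((1−f)s²/n) = 2.2072469.
Ratio = √(1−f) = 0.83273142.

0.8327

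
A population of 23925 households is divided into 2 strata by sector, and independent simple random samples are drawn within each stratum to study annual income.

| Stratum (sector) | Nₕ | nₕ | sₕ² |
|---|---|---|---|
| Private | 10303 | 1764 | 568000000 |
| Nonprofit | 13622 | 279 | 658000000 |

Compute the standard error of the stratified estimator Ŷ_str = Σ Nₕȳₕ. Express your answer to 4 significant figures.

Var(Ŷ_str) = Σₕ Nₕ²(1 − fₕ)sₕ²/nₕ.
Private: 10303²·(1 − 1764/10303)·568000000/1764 = 2.8328297 × 10^13.
Nonprofit: 13622²·(1 − 279/13622)·658000000/279 = 4.2866305 × 10^14.
Sum = 4.5699135 × 10^14.
SE = √(4.5699135 × 10^14) = 2.138 × 10^7.

2.138 × 10^7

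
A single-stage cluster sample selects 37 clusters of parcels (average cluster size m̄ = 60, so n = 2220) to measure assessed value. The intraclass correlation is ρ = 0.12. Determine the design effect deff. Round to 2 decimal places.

deff = 1 + (60 − 1)·0.12 = 1 + 7.08 = 8.08.

8.08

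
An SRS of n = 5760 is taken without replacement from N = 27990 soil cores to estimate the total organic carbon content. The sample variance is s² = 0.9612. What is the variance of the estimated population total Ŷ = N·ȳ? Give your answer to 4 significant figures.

103800

Var(Ŷ) = N²·Var(ȳ) = N²·(1 − n/N)·s²/n.
f = 5760/27990 = 0.20578778; Var(ȳ) = 0.79421222·0.9612/5760 = 1.3253416 × 10^-4.
Var(Ŷ) = 27990² · (1.3253416 × 10^-4) = 103832.58.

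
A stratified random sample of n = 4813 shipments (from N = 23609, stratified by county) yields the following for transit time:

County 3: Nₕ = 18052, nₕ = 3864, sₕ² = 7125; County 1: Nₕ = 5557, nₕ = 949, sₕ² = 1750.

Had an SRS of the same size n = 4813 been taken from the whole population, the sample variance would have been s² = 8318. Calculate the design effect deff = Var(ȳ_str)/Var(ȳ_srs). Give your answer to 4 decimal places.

Var(ȳ_str) = Σ Wₕ²(1−fₕ)sₕ²/nₕ with Wₕ = Nₕ/23609:
  County 3: (18052/23609)²·(1−3864/18052)·7125/3864 = 0.84730364
  County 1: (5557/23609)²·(1−949/5557)·1750/949 = 0.084716795
  → Var(ȳ_str) = 0.93202044.
Var(ȳ_srs) = (1 − 4813/23609)·8318/4813 = 1.3759128.
deff = 0.93202044 / 1.3759128 = 0.6774.

0.6774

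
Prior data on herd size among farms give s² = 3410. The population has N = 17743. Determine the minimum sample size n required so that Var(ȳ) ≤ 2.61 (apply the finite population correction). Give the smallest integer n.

1217

Without fpc, n₀ = s²/D = 3410/2.61 = 1306.5134.
With fpc, (1 − n/N)·s²/n ≤ D requires n ≥ n₀/(1 + n₀/N) = 1306.5134/(1 + 1306.5134/17743) = 1216.9060.
Rounding up, n = 1217.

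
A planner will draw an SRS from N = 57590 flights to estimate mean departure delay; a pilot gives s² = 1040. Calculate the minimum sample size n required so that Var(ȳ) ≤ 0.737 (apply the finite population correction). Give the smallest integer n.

Without fpc, n₀ = s²/D = 1040/0.737 = 1411.1262.
With fpc, (1 − n/N)·s²/n ≤ D requires n ≥ n₀/(1 + n₀/N) = 1411.1262/(1 + 1411.1262/57590) = 1377.3764.
Rounding up, n = 1378.

1378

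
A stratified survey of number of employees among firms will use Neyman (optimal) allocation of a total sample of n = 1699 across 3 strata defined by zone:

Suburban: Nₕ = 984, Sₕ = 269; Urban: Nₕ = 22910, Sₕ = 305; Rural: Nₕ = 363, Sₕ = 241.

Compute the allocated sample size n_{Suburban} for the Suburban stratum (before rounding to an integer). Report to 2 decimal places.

61.27

Neyman allocation: nₕ = n·NₕSₕ / Σⱼ NⱼSⱼ.
Σ NⱼSⱼ = 984·269 + 22910·305 + 363·241 = 7.339729 × 10^6.
n_{Suburban} = 1699·984·269 / (7.339729 × 10^6) = 61.27.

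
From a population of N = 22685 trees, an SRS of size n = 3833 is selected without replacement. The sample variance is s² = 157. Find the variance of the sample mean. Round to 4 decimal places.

Under SRS without replacement, Var(ȳ) = (1 − f)·s²/n with f = n/N = 3833/22685 = 0.16896628.
Var(ȳ) = (1 − 0.16896628)·157/3833 = 0.83103372·0.040960083 = 0.034039211.

0.0340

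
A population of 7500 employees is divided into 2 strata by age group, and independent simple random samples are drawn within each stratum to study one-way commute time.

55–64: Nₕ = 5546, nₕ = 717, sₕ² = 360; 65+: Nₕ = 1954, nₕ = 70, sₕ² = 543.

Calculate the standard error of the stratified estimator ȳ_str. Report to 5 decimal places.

0.86413

Var(ȳ_str) = Σₕ Wₕ²(1 − fₕ)sₕ²/nₕ with Wₕ = Nₕ/N, N = 7500.
55–64: Wₕ = 0.73946667; term = 0.73946667²·(1 − 0.12928237)·360/717 = 0.23905503.
65+: Wₕ = 0.26053333; term = 0.26053333²·(1 − 0.03582395)·543/70 = 0.50767376.
Sum = 0.74672879.
SE = √(0.74672879) = 0.86413.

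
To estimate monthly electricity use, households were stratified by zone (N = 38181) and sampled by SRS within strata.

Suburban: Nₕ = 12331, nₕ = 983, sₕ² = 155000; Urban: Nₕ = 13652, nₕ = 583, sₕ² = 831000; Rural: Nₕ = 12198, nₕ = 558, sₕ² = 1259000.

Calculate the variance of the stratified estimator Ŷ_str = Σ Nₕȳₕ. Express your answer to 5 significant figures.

5.9674 × 10^11

Var(Ŷ_str) = Σₕ Nₕ²(1 − fₕ)sₕ²/nₕ.
Suburban: 12331²·(1 − 983/12331)·155000/983 = 2.2064587 × 10^10.
Urban: 13652²·(1 − 583/13652)·831000/583 = 2.5431449 × 10^11.
Rural: 12198²·(1 − 558/12198)·1259000/558 = 3.2035621 × 10^11.
Sum = 5.9673529 × 10^11.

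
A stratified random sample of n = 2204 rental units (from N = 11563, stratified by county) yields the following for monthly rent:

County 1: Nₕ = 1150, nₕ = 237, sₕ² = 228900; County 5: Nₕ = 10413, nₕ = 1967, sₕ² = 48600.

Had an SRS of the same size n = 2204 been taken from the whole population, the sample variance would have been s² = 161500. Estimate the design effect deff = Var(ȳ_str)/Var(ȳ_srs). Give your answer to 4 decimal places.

0.4019

Var(ȳ_str) = Σ Wₕ²(1−fₕ)sₕ²/nₕ with Wₕ = Nₕ/11563:
  County 1: (1150/11563)²·(1−237/1150)·228900/237 = 7.5844661
  County 5: (10413/11563)²·(1−1967/10413)·48600/1967 = 16.252411
  → Var(ȳ_str) = 23.836877.
Var(ȳ_srs) = (1 − 2204/11563)·161500/2204 = 59.308898.
deff = 23.836877 / 59.308898 = 0.4019.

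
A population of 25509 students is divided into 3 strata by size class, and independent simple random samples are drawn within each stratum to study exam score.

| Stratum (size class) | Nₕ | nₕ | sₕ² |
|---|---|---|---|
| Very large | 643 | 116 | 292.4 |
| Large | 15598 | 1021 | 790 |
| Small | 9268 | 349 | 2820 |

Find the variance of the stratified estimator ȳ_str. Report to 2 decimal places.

Var(ȳ_str) = Σₕ Wₕ²(1 − fₕ)sₕ²/nₕ with Wₕ = Nₕ/N, N = 25509.
Very large: Wₕ = 0.02520679; term = 0.02520679²·(1 − 0.18040435)·292.4/116 = 0.0013126656.
Large: Wₕ = 0.61147046; term = 0.61147046²·(1 − 0.06545711)·790/1021 = 0.27036567.
Small: Wₕ = 0.36332275; term = 0.36332275²·(1 − 0.03765645)·2820/349 = 1.0264528.
Sum = 1.2981311.

1.30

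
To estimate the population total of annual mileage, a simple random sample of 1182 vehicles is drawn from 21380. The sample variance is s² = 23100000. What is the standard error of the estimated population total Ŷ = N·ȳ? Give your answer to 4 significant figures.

Var(Ŷ) = N²·Var(ȳ) = N²·(1 − n/N)·s²/n.
f = 1182/21380 = 0.05528531; Var(ȳ) = 0.94471469·23100000/1182 = 18462.698.
Var(Ŷ) = 21380² · 18462.698 = 8.4393805 × 10^12.
SE(Ŷ) = √(8.4393805 × 10^12) = 2.905 × 10^6.

2.905 × 10^6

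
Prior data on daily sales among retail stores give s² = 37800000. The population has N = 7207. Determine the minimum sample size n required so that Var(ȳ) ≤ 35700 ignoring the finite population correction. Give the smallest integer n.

1059

Without fpc, n₀ = s²/D = 37800000/35700 = 1058.8235.
Rounding up, n = 1059.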